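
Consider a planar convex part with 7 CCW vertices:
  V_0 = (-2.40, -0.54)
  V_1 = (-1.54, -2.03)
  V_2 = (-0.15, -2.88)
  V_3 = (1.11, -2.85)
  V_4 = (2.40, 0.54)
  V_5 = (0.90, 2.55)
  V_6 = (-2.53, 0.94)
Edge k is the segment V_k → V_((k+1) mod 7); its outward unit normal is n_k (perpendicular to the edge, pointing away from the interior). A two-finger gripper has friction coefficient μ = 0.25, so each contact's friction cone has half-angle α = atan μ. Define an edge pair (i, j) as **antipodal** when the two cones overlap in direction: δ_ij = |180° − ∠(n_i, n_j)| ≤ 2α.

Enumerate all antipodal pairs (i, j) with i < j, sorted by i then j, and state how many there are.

α = atan 0.25 = 14.04°;  2α = 28.07°
n_0 = (-0.8661, -0.4999)
n_1 = (-0.5217, -0.8531)
n_2 = (+0.0238, -0.9997)
n_3 = (+0.9346, -0.3557)
n_4 = (+0.8014, +0.5981)
n_5 = (-0.4249, +0.9052)
n_6 = (-0.9962, -0.0875)
  (0,1): δ = 151.44°  ·
  (0,2): δ = 118.63°  ·
  (0,3): δ = 50.83°  ·
  (0,4): δ = 6.74°  ✓
  (0,5): δ = 85.15°  ·
  (0,6): δ = 155.03°  ·
  (1,2): δ = 147.19°  ·
  (1,3): δ = 79.39°  ·
  (1,4): δ = 21.82°  ✓
  (1,5): δ = 56.59°  ·
  (1,6): δ = 126.47°  ·
  (2,3): δ = 112.20°  ·
  (2,4): δ = 54.63°  ·
  (2,5): δ = 23.78°  ✓
  (2,6): δ = 93.66°  ·
  (3,4): δ = 122.43°  ·
  (3,5): δ = 44.02°  ·
  (3,6): δ = 25.85°  ✓
  (4,5): δ = 101.59°  ·
  (4,6): δ = 31.71°  ·
  (5,6): δ = 110.12°  ·
antipodal pairs: 4

count = 4; pairs: (0,4), (1,4), (2,5), (3,6)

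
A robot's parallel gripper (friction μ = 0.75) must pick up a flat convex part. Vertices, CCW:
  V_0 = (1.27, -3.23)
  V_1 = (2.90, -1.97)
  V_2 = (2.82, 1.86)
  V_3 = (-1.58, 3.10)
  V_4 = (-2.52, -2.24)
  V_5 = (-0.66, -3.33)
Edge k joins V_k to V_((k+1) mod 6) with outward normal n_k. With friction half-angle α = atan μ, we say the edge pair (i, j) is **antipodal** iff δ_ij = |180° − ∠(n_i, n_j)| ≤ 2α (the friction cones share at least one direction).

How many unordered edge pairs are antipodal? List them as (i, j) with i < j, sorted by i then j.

count = 6; pairs: (0,2), (0,3), (1,3), (1,4), (2,4), (2,5)

α = atan 0.75 = 36.87°;  2α = 73.74°
n_0 = (+0.6116, -0.7912)
n_1 = (+0.9998, +0.0209)
n_2 = (+0.2713, +0.9625)
n_3 = (-0.9849, +0.1734)
n_4 = (-0.5056, -0.8628)
n_5 = (+0.0517, -0.9987)
  (0,1): δ = 126.51°  ·
  (0,2): δ = 53.44°  ✓
  (0,3): δ = 42.31°  ✓
  (0,4): δ = 111.92°  ·
  (0,5): δ = 145.26°  ·
  (1,2): δ = 106.94°  ·
  (1,3): δ = 11.18°  ✓
  (1,4): δ = 58.43°  ✓
  (1,5): δ = 91.77°  ·
  (2,3): δ = 84.24°  ·
  (2,4): δ = 14.63°  ✓
  (2,5): δ = 18.70°  ✓
  (3,4): δ = 110.39°  ·
  (3,5): δ = 77.05°  ·
  (4,5): δ = 146.66°  ·
antipodal pairs: 6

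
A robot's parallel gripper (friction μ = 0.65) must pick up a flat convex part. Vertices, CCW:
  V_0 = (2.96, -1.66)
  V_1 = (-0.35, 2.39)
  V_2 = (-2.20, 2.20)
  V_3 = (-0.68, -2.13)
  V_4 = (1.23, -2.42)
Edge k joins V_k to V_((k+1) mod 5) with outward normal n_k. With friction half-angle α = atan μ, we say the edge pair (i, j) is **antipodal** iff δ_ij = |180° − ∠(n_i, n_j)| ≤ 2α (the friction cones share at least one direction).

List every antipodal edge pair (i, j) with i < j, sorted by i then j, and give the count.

α = atan 0.65 = 33.02°;  2α = 66.05°
n_0 = (+0.7743, +0.6328)
n_1 = (-0.1022, +0.9948)
n_2 = (-0.9436, -0.3312)
n_3 = (-0.1501, -0.9887)
n_4 = (+0.4022, -0.9155)
  (0,1): δ = 123.39°  ·
  (0,2): δ = 19.92°  ✓
  (0,3): δ = 42.11°  ✓
  (0,4): δ = 74.46°  ·
  (1,2): δ = 76.52°  ·
  (1,3): δ = 14.50°  ✓
  (1,4): δ = 17.85°  ✓
  (2,3): δ = 117.98°  ·
  (2,4): δ = 85.63°  ·
  (3,4): δ = 147.65°  ·
antipodal pairs: 4

count = 4; pairs: (0,2), (0,3), (1,3), (1,4)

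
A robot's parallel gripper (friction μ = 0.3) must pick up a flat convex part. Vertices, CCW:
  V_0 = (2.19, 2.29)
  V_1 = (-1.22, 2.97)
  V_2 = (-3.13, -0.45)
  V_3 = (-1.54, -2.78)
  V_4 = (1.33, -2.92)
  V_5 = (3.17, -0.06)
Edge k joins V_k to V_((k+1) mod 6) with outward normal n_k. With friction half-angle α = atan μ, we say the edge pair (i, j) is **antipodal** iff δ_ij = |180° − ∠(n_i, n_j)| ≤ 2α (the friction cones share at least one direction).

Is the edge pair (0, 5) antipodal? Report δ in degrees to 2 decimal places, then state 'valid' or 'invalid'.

δ = 123.91°, invalid

α = atan 0.3 = 16.70°;  2α = 33.40°
edge 0: e_0 = (-3.41, +0.68);  n_0 = (+0.1956, +0.9807)
edge 5: e_5 = (-0.98, +2.35);  n_5 = (+0.9230, +0.3849)
∠(n_0, n_5) = 56.09°
δ = |180° − 56.09°| = 123.91°
123.91° > 2α = 33.40°  →  invalid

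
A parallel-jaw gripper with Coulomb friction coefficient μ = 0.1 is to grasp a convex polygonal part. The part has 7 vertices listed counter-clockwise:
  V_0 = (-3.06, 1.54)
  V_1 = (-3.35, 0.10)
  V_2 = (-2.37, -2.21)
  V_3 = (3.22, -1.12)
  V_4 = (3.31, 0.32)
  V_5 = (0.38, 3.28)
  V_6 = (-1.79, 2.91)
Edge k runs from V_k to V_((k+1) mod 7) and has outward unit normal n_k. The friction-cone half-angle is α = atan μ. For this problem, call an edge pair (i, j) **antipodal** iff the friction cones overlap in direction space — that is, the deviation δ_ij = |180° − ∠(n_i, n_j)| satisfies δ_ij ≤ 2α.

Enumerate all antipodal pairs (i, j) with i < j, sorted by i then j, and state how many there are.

α = atan 0.1 = 5.71°;  2α = 11.42°
n_0 = (-0.9803, +0.1974)
n_1 = (-0.9206, -0.3905)
n_2 = (+0.1914, -0.9815)
n_3 = (+0.9981, -0.0624)
n_4 = (+0.7107, +0.7035)
n_5 = (-0.1681, +0.9858)
n_6 = (-0.7334, +0.6798)
  (0,1): δ = 145.62°  ·
  (0,2): δ = 67.58°  ·
  (0,3): δ = 7.81°  ✓
  (0,4): δ = 56.09°  ·
  (0,5): δ = 111.06°  ·
  (0,6): δ = 148.56°  ·
  (1,2): δ = 101.96°  ·
  (1,3): δ = 26.57°  ·
  (1,4): δ = 21.72°  ·
  (1,5): δ = 76.69°  ·
  (1,6): δ = 114.18°  ·
  (2,3): δ = 104.61°  ·
  (2,4): δ = 56.33°  ·
  (2,5): δ = 1.36°  ✓
  (2,6): δ = 36.14°  ·
  (3,4): δ = 131.72°  ·
  (3,5): δ = 76.75°  ·
  (3,6): δ = 39.25°  ·
  (4,5): δ = 125.03°  ·
  (4,6): δ = 87.54°  ·
  (5,6): δ = 142.51°  ·
antipodal pairs: 2

count = 2; pairs: (0,3), (2,5)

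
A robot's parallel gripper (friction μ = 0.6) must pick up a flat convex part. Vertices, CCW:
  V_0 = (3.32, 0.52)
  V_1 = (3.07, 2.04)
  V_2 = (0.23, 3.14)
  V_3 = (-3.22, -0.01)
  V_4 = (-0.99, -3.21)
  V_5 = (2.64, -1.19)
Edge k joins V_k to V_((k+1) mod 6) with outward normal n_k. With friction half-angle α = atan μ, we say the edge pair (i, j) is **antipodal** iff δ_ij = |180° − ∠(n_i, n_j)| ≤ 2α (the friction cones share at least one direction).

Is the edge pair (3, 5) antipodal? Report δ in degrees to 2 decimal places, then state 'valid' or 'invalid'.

δ = 56.56°, valid

α = atan 0.6 = 30.96°;  2α = 61.93°
edge 3: e_3 = (+2.23, -3.20);  n_3 = (-0.8204, -0.5717)
edge 5: e_5 = (+0.68, +1.71);  n_5 = (+0.9292, -0.3695)
∠(n_3, n_5) = 123.44°
δ = |180° − 123.44°| = 56.56°
56.56° ≤ 2α = 61.93°  →  valid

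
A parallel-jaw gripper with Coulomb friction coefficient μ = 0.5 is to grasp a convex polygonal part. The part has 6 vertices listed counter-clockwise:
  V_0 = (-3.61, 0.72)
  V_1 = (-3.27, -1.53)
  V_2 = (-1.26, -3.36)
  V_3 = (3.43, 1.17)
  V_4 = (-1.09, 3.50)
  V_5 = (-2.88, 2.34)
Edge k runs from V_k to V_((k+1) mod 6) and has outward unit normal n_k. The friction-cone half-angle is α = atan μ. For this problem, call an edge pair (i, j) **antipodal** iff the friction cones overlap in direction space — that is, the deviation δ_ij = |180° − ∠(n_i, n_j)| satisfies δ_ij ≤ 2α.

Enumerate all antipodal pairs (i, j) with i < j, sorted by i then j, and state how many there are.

α = atan 0.5 = 26.57°;  2α = 53.13°
n_0 = (-0.9888, -0.1494)
n_1 = (-0.6732, -0.7394)
n_2 = (+0.6947, -0.7193)
n_3 = (+0.4582, +0.8889)
n_4 = (-0.5438, +0.8392)
n_5 = (-0.9117, +0.4108)
  (0,1): δ = 140.91°  ·
  (0,2): δ = 54.59°  ·
  (0,3): δ = 54.14°  ·
  (0,4): δ = 114.35°  ·
  (0,5): δ = 147.15°  ·
  (1,2): δ = 93.68°  ·
  (1,3): δ = 15.05°  ✓
  (1,4): δ = 75.26°  ·
  (1,5): δ = 108.06°  ·
  (2,3): δ = 71.28°  ·
  (2,4): δ = 11.06°  ✓
  (2,5): δ = 21.74°  ✓
  (3,4): δ = 119.78°  ·
  (3,5): δ = 86.99°  ·
  (4,5): δ = 147.20°  ·
antipodal pairs: 3

count = 3; pairs: (1,3), (2,4), (2,5)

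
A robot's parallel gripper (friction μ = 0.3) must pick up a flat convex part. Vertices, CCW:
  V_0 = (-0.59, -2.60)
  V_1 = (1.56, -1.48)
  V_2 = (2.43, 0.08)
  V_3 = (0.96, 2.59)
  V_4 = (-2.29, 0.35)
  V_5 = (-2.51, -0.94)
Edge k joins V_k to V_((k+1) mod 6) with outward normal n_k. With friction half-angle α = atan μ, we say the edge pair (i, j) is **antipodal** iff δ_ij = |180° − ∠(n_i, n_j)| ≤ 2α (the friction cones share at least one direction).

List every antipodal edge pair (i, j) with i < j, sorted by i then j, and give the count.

count = 4; pairs: (0,3), (1,3), (1,4), (2,5)

α = atan 0.3 = 16.70°;  2α = 33.40°
n_0 = (+0.4620, -0.8869)
n_1 = (+0.8734, -0.4871)
n_2 = (+0.8629, +0.5054)
n_3 = (-0.5675, +0.8234)
n_4 = (-0.9858, +0.1681)
n_5 = (-0.6540, -0.7565)
  (0,1): δ = 146.66°  ·
  (0,2): δ = 87.16°  ·
  (0,3): δ = 7.06°  ✓
  (0,4): δ = 52.81°  ·
  (0,5): δ = 111.64°  ·
  (1,2): δ = 120.50°  ·
  (1,3): δ = 26.28°  ✓
  (1,4): δ = 19.47°  ✓
  (1,5): δ = 78.30°  ·
  (2,3): δ = 85.78°  ·
  (2,4): δ = 40.03°  ·
  (2,5): δ = 18.80°  ✓
  (3,4): δ = 134.25°  ·
  (3,5): δ = 75.42°  ·
  (4,5): δ = 121.17°  ·
antipodal pairs: 4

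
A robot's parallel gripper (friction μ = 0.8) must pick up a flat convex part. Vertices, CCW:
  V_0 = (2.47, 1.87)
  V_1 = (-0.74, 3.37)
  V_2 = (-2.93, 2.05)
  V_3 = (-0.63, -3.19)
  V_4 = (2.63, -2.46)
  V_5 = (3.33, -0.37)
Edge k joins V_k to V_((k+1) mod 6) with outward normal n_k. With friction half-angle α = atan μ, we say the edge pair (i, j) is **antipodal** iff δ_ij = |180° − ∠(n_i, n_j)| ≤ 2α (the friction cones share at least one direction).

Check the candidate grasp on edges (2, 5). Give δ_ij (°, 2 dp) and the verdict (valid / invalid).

α = atan 0.8 = 38.66°;  2α = 77.32°
edge 2: e_2 = (+2.30, -5.24);  n_2 = (-0.9157, -0.4019)
edge 5: e_5 = (-0.86, +2.24);  n_5 = (+0.9336, +0.3584)
∠(n_2, n_5) = 177.31°
δ = |180° − 177.31°| = 2.69°
2.69° ≤ 2α = 77.32°  →  valid

δ = 2.69°, valid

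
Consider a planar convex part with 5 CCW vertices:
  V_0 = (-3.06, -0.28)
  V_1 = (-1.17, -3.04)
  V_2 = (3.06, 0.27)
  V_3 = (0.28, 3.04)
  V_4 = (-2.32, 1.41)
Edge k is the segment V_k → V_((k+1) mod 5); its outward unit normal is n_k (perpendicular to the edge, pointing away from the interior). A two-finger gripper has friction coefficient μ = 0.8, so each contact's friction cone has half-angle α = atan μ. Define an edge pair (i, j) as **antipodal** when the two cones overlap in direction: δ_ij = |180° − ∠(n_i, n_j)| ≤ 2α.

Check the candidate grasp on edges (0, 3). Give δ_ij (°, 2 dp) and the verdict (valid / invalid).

δ = 87.68°, invalid

α = atan 0.8 = 38.66°;  2α = 77.32°
edge 0: e_0 = (+1.89, -2.76);  n_0 = (-0.8251, -0.5650)
edge 3: e_3 = (-2.60, -1.63);  n_3 = (-0.5312, +0.8473)
∠(n_0, n_3) = 92.32°
δ = |180° − 92.32°| = 87.68°
87.68° > 2α = 77.32°  →  invalid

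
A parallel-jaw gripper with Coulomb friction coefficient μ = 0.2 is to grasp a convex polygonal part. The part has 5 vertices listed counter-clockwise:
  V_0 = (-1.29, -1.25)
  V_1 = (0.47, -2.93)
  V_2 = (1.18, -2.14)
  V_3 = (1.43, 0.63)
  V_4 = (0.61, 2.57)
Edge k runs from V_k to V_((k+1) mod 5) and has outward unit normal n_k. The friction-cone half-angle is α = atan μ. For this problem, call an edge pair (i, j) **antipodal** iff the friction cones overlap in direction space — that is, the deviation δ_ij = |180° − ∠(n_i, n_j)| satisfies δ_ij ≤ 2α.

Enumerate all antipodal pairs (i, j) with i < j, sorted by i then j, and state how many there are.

α = atan 0.2 = 11.31°;  2α = 22.62°
n_0 = (-0.6905, -0.7234)
n_1 = (+0.7438, -0.6684)
n_2 = (+0.9960, -0.0899)
n_3 = (+0.9211, +0.3893)
n_4 = (-0.8954, +0.4453)
  (0,1): δ = 88.28°  ·
  (0,2): δ = 51.49°  ·
  (0,3): δ = 23.42°  ·
  (0,4): δ = 107.22°  ·
  (1,2): δ = 143.21°  ·
  (1,3): δ = 115.14°  ·
  (1,4): δ = 15.50°  ✓
  (2,3): δ = 151.93°  ·
  (2,4): δ = 21.29°  ✓
  (3,4): δ = 49.36°  ·
antipodal pairs: 2

count = 2; pairs: (1,4), (2,4)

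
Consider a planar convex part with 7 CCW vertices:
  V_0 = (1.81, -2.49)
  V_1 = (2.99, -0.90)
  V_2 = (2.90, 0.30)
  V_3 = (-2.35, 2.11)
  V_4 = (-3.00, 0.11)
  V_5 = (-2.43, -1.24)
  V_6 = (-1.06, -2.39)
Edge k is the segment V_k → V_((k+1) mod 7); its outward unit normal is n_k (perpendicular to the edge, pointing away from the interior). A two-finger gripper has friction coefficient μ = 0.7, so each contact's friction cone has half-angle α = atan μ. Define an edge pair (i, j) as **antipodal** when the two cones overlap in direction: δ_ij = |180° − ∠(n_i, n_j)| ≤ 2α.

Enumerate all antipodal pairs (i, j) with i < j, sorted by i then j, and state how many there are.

α = atan 0.7 = 34.99°;  2α = 69.98°
n_0 = (+0.8030, -0.5960)
n_1 = (+0.9972, +0.0748)
n_2 = (+0.3259, +0.9454)
n_3 = (-0.9510, +0.3091)
n_4 = (-0.9212, -0.3890)
n_5 = (-0.6429, -0.7659)
n_6 = (-0.0348, -0.9994)
  (0,1): δ = 139.13°  ·
  (0,2): δ = 72.44°  ·
  (0,3): δ = 18.58°  ✓
  (0,4): δ = 59.47°  ✓
  (0,5): δ = 86.57°  ·
  (0,6): δ = 124.58°  ·
  (1,2): δ = 113.31°  ·
  (1,3): δ = 22.29°  ✓
  (1,4): δ = 18.60°  ✓
  (1,5): δ = 45.70°  ✓
  (1,6): δ = 83.72°  ·
  (2,3): δ = 88.98°  ·
  (2,4): δ = 48.09°  ✓
  (2,5): δ = 20.99°  ✓
  (2,6): δ = 17.03°  ✓
  (3,4): δ = 139.11°  ·
  (3,5): δ = 112.01°  ·
  (3,6): δ = 73.99°  ·
  (4,5): δ = 152.90°  ·
  (4,6): δ = 114.89°  ·
  (5,6): δ = 141.98°  ·
antipodal pairs: 8

count = 8; pairs: (0,3), (0,4), (1,3), (1,4), (1,5), (2,4), (2,5), (2,6)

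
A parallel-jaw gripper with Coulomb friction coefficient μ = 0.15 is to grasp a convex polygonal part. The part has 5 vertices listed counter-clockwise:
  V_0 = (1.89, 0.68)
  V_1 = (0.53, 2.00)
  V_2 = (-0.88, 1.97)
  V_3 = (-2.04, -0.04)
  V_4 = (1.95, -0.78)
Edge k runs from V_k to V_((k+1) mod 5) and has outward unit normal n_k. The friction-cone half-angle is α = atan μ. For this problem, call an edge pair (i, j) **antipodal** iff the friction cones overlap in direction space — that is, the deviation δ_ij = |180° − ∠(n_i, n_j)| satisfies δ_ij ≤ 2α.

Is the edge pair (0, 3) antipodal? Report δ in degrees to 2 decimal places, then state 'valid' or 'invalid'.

δ = 33.64°, invalid

α = atan 0.15 = 8.53°;  2α = 17.06°
edge 0: e_0 = (-1.36, +1.32);  n_0 = (+0.6965, +0.7176)
edge 3: e_3 = (+3.99, -0.74);  n_3 = (-0.1824, -0.9832)
∠(n_0, n_3) = 146.36°
δ = |180° − 146.36°| = 33.64°
33.64° > 2α = 17.06°  →  invalid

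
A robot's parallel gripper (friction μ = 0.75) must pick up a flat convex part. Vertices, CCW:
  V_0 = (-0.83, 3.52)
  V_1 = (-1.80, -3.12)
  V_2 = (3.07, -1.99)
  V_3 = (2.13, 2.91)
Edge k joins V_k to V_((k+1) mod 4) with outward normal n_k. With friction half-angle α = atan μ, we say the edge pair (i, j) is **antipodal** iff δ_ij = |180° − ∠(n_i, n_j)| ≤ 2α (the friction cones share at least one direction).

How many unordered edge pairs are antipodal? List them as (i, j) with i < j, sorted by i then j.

α = atan 0.75 = 36.87°;  2α = 73.74°
n_0 = (-0.9895, +0.1446)
n_1 = (+0.2260, -0.9741)
n_2 = (+0.9821, +0.1884)
n_3 = (+0.2018, +0.9794)
  (0,1): δ = 68.63°  ✓
  (0,2): δ = 19.17°  ✓
  (0,3): δ = 86.67°  ·
  (1,2): δ = 92.20°  ·
  (1,3): δ = 24.71°  ✓
  (2,3): δ = 112.50°  ·
antipodal pairs: 3

count = 3; pairs: (0,1), (0,2), (1,3)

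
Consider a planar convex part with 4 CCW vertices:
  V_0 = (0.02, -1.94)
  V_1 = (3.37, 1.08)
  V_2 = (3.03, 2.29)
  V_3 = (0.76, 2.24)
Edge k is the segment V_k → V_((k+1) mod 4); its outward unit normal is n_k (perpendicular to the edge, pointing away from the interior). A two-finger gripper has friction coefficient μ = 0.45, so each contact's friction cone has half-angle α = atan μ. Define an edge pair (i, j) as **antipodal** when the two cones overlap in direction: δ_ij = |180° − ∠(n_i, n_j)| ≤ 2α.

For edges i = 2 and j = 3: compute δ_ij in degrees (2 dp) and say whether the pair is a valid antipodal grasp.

δ = 101.30°, invalid

α = atan 0.45 = 24.23°;  2α = 48.46°
edge 2: e_2 = (-2.27, -0.05);  n_2 = (-0.0220, +0.9998)
edge 3: e_3 = (-0.74, -4.18);  n_3 = (-0.9847, +0.1743)
∠(n_2, n_3) = 78.70°
δ = |180° − 78.70°| = 101.30°
101.30° > 2α = 48.46°  →  invalid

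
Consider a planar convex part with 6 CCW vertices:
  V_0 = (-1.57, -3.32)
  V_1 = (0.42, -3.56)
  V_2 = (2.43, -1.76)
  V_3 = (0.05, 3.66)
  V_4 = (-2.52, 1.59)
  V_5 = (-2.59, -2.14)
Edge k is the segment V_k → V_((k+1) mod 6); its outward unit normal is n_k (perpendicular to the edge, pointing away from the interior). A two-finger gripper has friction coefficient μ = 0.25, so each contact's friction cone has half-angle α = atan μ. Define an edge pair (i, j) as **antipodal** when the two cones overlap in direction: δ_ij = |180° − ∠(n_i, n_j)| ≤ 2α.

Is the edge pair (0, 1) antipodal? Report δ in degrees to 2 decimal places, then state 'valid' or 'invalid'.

α = atan 0.25 = 14.04°;  2α = 28.07°
edge 0: e_0 = (+1.99, -0.24);  n_0 = (-0.1197, -0.9928)
edge 1: e_1 = (+2.01, +1.80);  n_1 = (+0.6671, -0.7450)
∠(n_0, n_1) = 48.72°
δ = |180° − 48.72°| = 131.28°
131.28° > 2α = 28.07°  →  invalid

δ = 131.28°, invalid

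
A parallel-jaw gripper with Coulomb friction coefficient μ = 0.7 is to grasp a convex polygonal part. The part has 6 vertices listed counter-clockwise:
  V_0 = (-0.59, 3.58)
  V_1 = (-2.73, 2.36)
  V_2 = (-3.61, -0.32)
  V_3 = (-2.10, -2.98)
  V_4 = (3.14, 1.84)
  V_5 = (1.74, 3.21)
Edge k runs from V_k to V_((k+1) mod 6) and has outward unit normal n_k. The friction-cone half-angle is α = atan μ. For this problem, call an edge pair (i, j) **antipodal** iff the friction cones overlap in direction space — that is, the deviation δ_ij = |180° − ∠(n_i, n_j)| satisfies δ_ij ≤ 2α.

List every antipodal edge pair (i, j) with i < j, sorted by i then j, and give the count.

count = 6; pairs: (0,3), (1,3), (1,4), (2,4), (2,5), (3,5)

α = atan 0.7 = 34.99°;  2α = 69.98°
n_0 = (-0.4953, +0.8687)
n_1 = (-0.9501, +0.3120)
n_2 = (-0.8696, -0.4937)
n_3 = (+0.6770, -0.7360)
n_4 = (+0.6994, +0.7147)
n_5 = (+0.1568, +0.9876)
  (0,1): δ = 137.87°  ·
  (0,2): δ = 90.10°  ·
  (0,3): δ = 12.92°  ✓
  (0,4): δ = 105.93°  ·
  (0,5): δ = 141.29°  ·
  (1,2): δ = 132.24°  ·
  (1,3): δ = 29.21°  ✓
  (1,4): δ = 63.80°  ✓
  (1,5): δ = 99.15°  ·
  (2,3): δ = 76.97°  ·
  (2,4): δ = 16.04°  ✓
  (2,5): δ = 51.39°  ✓
  (3,4): δ = 86.99°  ·
  (3,5): δ = 51.63°  ✓
  (4,5): δ = 144.64°  ·
antipodal pairs: 6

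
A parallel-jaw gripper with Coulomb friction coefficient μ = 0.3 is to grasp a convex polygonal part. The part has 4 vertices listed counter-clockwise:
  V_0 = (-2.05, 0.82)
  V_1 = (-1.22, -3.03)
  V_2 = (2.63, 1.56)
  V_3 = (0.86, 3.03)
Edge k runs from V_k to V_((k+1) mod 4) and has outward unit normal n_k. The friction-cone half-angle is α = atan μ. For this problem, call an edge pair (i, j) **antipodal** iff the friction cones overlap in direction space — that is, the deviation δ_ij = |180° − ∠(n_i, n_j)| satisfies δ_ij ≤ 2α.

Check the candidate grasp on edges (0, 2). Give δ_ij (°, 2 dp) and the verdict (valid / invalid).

α = atan 0.3 = 16.70°;  2α = 33.40°
edge 0: e_0 = (+0.83, -3.85);  n_0 = (-0.9775, -0.2107)
edge 2: e_2 = (-1.77, +1.47);  n_2 = (+0.6389, +0.7693)
∠(n_0, n_2) = 141.88°
δ = |180° − 141.88°| = 38.12°
38.12° > 2α = 33.40°  →  invalid

δ = 38.12°, invalid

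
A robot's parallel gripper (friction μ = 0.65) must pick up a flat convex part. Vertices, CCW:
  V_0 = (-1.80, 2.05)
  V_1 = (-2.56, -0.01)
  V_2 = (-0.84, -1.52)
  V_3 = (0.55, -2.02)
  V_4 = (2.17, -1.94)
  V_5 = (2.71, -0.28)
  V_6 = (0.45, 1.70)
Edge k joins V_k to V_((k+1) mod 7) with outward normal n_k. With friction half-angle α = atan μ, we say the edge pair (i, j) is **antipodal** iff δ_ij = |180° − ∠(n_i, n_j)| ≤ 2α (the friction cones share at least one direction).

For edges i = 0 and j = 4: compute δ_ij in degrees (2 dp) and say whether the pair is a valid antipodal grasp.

δ = 2.23°, valid

α = atan 0.65 = 33.02°;  2α = 66.05°
edge 0: e_0 = (-0.76, -2.06);  n_0 = (-0.9382, +0.3461)
edge 4: e_4 = (+0.54, +1.66);  n_4 = (+0.9509, -0.3093)
∠(n_0, n_4) = 177.77°
δ = |180° − 177.77°| = 2.23°
2.23° ≤ 2α = 66.05°  →  valid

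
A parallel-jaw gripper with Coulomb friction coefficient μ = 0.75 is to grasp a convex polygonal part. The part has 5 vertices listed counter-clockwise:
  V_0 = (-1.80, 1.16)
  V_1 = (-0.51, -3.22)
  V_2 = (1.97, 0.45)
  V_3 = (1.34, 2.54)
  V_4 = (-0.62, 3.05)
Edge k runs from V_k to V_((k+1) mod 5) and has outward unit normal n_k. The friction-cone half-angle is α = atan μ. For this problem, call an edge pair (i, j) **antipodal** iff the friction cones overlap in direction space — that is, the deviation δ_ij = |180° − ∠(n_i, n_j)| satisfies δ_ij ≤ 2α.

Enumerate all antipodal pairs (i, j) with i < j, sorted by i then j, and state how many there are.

α = atan 0.75 = 36.87°;  2α = 73.74°
n_0 = (-0.9593, -0.2825)
n_1 = (+0.8286, -0.5599)
n_2 = (+0.9574, +0.2886)
n_3 = (+0.2518, +0.9678)
n_4 = (-0.8483, +0.5296)
  (0,1): δ = 50.46°  ✓
  (0,2): δ = 0.36°  ✓
  (0,3): δ = 59.00°  ✓
  (0,4): δ = 131.61°  ·
  (1,2): δ = 129.18°  ·
  (1,3): δ = 70.54°  ✓
  (1,4): δ = 2.07°  ✓
  (2,3): δ = 121.36°  ·
  (2,4): δ = 48.75°  ✓
  (3,4): δ = 107.39°  ·
antipodal pairs: 6

count = 6; pairs: (0,1), (0,2), (0,3), (1,3), (1,4), (2,4)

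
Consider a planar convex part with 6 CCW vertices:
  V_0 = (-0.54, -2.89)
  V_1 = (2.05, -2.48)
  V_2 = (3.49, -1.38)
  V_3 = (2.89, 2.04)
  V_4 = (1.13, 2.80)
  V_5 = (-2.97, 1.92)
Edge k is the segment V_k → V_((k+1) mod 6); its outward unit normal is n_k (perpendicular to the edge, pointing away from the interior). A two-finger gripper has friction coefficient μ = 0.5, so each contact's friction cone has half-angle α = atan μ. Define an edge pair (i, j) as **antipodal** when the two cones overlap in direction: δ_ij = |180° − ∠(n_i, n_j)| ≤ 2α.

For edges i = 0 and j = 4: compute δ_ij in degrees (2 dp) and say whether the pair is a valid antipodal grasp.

δ = 3.12°, valid

α = atan 0.5 = 26.57°;  2α = 53.13°
edge 0: e_0 = (+2.59, +0.41);  n_0 = (+0.1564, -0.9877)
edge 4: e_4 = (-4.10, -0.88);  n_4 = (-0.2099, +0.9777)
∠(n_0, n_4) = 176.88°
δ = |180° − 176.88°| = 3.12°
3.12° ≤ 2α = 53.13°  →  valid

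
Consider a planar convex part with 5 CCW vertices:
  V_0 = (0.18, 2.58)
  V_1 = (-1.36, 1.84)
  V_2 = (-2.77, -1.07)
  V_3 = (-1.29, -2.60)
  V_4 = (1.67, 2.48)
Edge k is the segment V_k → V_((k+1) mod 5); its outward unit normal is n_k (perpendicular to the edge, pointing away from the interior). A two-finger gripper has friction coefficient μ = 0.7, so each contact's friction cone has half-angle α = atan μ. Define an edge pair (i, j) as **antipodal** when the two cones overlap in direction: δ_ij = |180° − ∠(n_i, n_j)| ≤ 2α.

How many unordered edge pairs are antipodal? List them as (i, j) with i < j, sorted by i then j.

count = 4; pairs: (0,3), (1,3), (2,4), (3,4)

α = atan 0.7 = 34.99°;  2α = 69.98°
n_0 = (-0.4331, +0.9013)
n_1 = (-0.8999, +0.4360)
n_2 = (-0.7188, -0.6953)
n_3 = (+0.8640, -0.5034)
n_4 = (+0.0670, +0.9978)
  (0,1): δ = 141.52°  ·
  (0,2): δ = 71.62°  ·
  (0,3): δ = 34.11°  ✓
  (0,4): δ = 150.50°  ·
  (1,2): δ = 110.10°  ·
  (1,3): δ = 4.38°  ✓
  (1,4): δ = 112.01°  ·
  (2,3): δ = 74.28°  ·
  (2,4): δ = 42.11°  ✓
  (3,4): δ = 63.61°  ✓
antipodal pairs: 4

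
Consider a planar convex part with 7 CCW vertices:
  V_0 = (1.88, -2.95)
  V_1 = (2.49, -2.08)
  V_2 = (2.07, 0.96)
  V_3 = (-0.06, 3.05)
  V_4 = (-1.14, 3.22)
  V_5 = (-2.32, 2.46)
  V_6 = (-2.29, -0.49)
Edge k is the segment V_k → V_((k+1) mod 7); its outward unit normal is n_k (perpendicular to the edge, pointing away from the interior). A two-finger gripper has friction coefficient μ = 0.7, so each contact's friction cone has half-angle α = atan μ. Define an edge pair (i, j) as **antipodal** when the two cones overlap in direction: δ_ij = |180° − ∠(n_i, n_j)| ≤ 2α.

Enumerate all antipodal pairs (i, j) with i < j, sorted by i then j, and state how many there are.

count = 10; pairs: (0,3), (0,4), (0,5), (1,4), (1,5), (1,6), (2,5), (2,6), (3,6), (4,6)

α = atan 0.7 = 34.99°;  2α = 69.98°
n_0 = (+0.8188, -0.5741)
n_1 = (+0.9906, +0.1369)
n_2 = (+0.7004, +0.7138)
n_3 = (+0.1555, +0.9878)
n_4 = (-0.5415, +0.8407)
n_5 = (-0.9999, -0.0102)
n_6 = (-0.5081, -0.8613)
  (0,1): δ = 137.10°  ·
  (0,2): δ = 99.42°  ·
  (0,3): δ = 63.91°  ✓
  (0,4): δ = 22.18°  ✓
  (0,5): δ = 35.62°  ✓
  (0,6): δ = 94.50°  ·
  (1,2): δ = 142.32°  ·
  (1,3): δ = 106.81°  ·
  (1,4): δ = 65.08°  ✓
  (1,5): δ = 7.28°  ✓
  (1,6): δ = 51.60°  ✓
  (2,3): δ = 144.49°  ·
  (2,4): δ = 102.76°  ·
  (2,5): δ = 44.96°  ✓
  (2,6): δ = 13.92°  ✓
  (3,4): δ = 138.27°  ·
  (3,5): δ = 80.47°  ·
  (3,6): δ = 21.59°  ✓
  (4,5): δ = 122.20°  ·
  (4,6): δ = 63.32°  ✓
  (5,6): δ = 121.12°  ·
antipodal pairs: 10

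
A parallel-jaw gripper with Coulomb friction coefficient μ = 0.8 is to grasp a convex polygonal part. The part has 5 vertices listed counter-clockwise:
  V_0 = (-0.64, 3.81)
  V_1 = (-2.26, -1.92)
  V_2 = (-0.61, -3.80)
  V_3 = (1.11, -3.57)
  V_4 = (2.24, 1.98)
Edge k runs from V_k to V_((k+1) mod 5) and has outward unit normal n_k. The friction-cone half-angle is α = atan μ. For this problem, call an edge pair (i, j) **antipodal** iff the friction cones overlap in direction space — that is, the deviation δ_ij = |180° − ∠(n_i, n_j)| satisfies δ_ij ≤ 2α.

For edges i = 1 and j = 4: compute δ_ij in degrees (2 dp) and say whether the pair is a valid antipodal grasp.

α = atan 0.8 = 38.66°;  2α = 77.32°
edge 1: e_1 = (+1.65, -1.88);  n_1 = (-0.7516, -0.6596)
edge 4: e_4 = (-2.88, +1.83);  n_4 = (+0.5363, +0.8440)
∠(n_1, n_4) = 163.70°
δ = |180° − 163.70°| = 16.30°
16.30° ≤ 2α = 77.32°  →  valid

δ = 16.30°, valid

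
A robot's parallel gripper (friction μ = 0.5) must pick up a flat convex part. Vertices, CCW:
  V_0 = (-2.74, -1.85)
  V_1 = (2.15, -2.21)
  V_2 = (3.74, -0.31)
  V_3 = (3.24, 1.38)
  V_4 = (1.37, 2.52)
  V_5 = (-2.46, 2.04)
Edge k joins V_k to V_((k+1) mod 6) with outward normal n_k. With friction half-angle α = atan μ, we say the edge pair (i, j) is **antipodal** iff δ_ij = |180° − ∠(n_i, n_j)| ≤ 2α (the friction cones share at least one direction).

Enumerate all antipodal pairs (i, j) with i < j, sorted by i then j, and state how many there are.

α = atan 0.5 = 26.57°;  2α = 53.13°
n_0 = (-0.0734, -0.9973)
n_1 = (+0.7669, -0.6418)
n_2 = (+0.9589, +0.2837)
n_3 = (+0.5205, +0.8538)
n_4 = (-0.1244, +0.9922)
n_5 = (-0.9974, +0.0718)
  (0,1): δ = 125.71°  ·
  (0,2): δ = 69.31°  ·
  (0,3): δ = 27.16°  ✓
  (0,4): δ = 11.35°  ✓
  (0,5): δ = 90.09°  ·
  (1,2): δ = 123.59°  ·
  (1,3): δ = 81.44°  ·
  (1,4): δ = 42.93°  ✓
  (1,5): δ = 35.81°  ✓
  (2,3): δ = 137.85°  ·
  (2,4): δ = 99.34°  ·
  (2,5): δ = 20.60°  ✓
  (3,4): δ = 141.49°  ·
  (3,5): δ = 62.75°  ·
  (4,5): δ = 101.26°  ·
antipodal pairs: 5

count = 5; pairs: (0,3), (0,4), (1,4), (1,5), (2,5)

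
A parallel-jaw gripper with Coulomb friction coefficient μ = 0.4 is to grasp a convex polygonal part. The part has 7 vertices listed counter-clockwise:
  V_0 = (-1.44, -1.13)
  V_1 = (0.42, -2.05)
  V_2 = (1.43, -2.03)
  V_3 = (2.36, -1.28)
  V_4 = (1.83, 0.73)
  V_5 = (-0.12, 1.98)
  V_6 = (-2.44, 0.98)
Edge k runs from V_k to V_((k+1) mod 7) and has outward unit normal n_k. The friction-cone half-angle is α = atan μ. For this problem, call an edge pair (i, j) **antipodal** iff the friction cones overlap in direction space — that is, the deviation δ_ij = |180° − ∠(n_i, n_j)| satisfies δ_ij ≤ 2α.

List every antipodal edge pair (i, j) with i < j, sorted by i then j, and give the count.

α = atan 0.4 = 21.80°;  2α = 43.60°
n_0 = (-0.4434, -0.8963)
n_1 = (+0.0198, -0.9998)
n_2 = (+0.6278, -0.7784)
n_3 = (+0.9669, +0.2550)
n_4 = (+0.5397, +0.8419)
n_5 = (-0.3958, +0.9183)
n_6 = (-0.9037, -0.4283)
  (0,1): δ = 152.55°  ·
  (0,2): δ = 114.80°  ·
  (0,3): δ = 48.91°  ·
  (0,4): δ = 6.34°  ✓
  (0,5): δ = 49.64°  ·
  (0,6): δ = 141.68°  ·
  (1,2): δ = 142.25°  ·
  (1,3): δ = 76.36°  ·
  (1,4): δ = 33.80°  ✓
  (1,5): δ = 22.18°  ✓
  (1,6): δ = 114.22°  ·
  (2,3): δ = 114.11°  ·
  (2,4): δ = 71.55°  ·
  (2,5): δ = 15.57°  ✓
  (2,6): δ = 76.47°  ·
  (3,4): δ = 137.43°  ·
  (3,5): δ = 81.45°  ·
  (3,6): δ = 10.59°  ✓
  (4,5): δ = 124.02°  ·
  (4,6): δ = 31.98°  ✓
  (5,6): δ = 87.96°  ·
antipodal pairs: 6

count = 6; pairs: (0,4), (1,4), (1,5), (2,5), (3,6), (4,6)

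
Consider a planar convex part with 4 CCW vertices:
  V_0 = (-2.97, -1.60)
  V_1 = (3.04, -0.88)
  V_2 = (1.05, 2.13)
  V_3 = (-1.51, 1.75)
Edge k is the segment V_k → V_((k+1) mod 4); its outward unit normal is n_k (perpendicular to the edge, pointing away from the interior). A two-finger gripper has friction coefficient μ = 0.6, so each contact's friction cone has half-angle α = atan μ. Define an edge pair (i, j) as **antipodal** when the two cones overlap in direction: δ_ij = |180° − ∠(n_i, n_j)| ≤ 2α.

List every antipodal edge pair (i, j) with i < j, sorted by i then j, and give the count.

count = 3; pairs: (0,2), (0,3), (1,3)

α = atan 0.6 = 30.96°;  2α = 61.93°
n_0 = (+0.1189, -0.9929)
n_1 = (+0.8342, +0.5515)
n_2 = (-0.1468, +0.9892)
n_3 = (-0.9167, +0.3995)
  (0,1): δ = 63.36°  ·
  (0,2): δ = 1.61°  ✓
  (0,3): δ = 59.62°  ✓
  (1,2): δ = 115.03°  ·
  (1,3): δ = 57.02°  ✓
  (2,3): δ = 121.99°  ·
antipodal pairs: 3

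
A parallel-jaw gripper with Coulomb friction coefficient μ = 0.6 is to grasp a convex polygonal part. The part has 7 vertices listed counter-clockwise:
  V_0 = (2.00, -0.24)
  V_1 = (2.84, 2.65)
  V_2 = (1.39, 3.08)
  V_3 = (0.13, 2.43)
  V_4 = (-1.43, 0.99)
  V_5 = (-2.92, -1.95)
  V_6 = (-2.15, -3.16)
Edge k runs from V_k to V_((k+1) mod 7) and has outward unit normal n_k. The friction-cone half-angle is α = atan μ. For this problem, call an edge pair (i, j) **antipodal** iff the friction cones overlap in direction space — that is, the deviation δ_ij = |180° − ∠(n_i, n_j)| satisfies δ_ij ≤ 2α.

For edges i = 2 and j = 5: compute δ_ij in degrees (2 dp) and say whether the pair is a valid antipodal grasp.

δ = 84.82°, invalid

α = atan 0.6 = 30.96°;  2α = 61.93°
edge 2: e_2 = (-1.26, -0.65);  n_2 = (-0.4585, +0.8887)
edge 5: e_5 = (+0.77, -1.21);  n_5 = (-0.8437, -0.5369)
∠(n_2, n_5) = 95.18°
δ = |180° − 95.18°| = 84.82°
84.82° > 2α = 61.93°  →  invalid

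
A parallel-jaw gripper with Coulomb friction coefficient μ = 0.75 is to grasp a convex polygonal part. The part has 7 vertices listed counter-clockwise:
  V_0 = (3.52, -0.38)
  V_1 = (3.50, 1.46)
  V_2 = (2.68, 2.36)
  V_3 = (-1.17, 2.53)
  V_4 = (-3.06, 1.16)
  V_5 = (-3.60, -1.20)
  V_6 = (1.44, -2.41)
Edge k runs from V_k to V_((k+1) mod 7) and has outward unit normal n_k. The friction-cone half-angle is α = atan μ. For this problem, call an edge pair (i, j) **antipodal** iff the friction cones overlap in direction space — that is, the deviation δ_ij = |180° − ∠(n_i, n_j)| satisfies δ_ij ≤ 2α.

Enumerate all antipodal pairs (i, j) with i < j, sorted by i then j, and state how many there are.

count = 9; pairs: (0,3), (0,4), (1,4), (1,5), (2,5), (2,6), (3,5), (3,6), (4,6)

α = atan 0.75 = 36.87°;  2α = 73.74°
n_0 = (+0.9999, +0.0109)
n_1 = (+0.7392, +0.6735)
n_2 = (+0.0441, +0.9990)
n_3 = (-0.5869, +0.8097)
n_4 = (-0.9748, +0.2230)
n_5 = (-0.2334, -0.9724)
n_6 = (+0.6985, -0.7157)
  (0,1): δ = 138.29°  ·
  (0,2): δ = 93.15°  ·
  (0,3): δ = 54.69°  ✓
  (0,4): δ = 13.51°  ✓
  (0,5): δ = 75.88°  ·
  (0,6): δ = 133.68°  ·
  (1,2): δ = 134.87°  ·
  (1,3): δ = 96.40°  ·
  (1,4): δ = 55.23°  ✓
  (1,5): δ = 34.16°  ✓
  (1,6): δ = 91.97°  ·
  (2,3): δ = 141.53°  ·
  (2,4): δ = 100.36°  ·
  (2,5): δ = 10.97°  ✓
  (2,6): δ = 46.83°  ✓
  (3,4): δ = 138.83°  ·
  (3,5): δ = 49.44°  ✓
  (3,6): δ = 8.37°  ✓
  (4,5): δ = 90.61°  ·
  (4,6): δ = 32.81°  ✓
  (5,6): δ = 122.20°  ·
antipodal pairs: 9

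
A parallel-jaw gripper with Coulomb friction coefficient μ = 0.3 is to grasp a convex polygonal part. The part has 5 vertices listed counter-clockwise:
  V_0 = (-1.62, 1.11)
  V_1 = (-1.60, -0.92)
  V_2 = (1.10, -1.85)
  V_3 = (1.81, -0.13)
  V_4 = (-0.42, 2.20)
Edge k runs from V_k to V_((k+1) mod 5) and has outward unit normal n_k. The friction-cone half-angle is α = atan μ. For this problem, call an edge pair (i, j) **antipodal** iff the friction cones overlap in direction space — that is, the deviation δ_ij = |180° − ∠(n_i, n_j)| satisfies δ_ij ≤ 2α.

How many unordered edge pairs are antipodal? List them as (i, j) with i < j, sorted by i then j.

α = atan 0.3 = 16.70°;  2α = 33.40°
n_0 = (-1.0000, -0.0099)
n_1 = (-0.3257, -0.9455)
n_2 = (+0.9243, -0.3816)
n_3 = (+0.7224, +0.6914)
n_4 = (-0.6724, +0.7402)
  (0,1): δ = 109.57°  ·
  (0,2): δ = 22.99°  ✓
  (0,3): δ = 43.18°  ·
  (0,4): δ = 131.69°  ·
  (1,2): δ = 93.42°  ·
  (1,3): δ = 27.25°  ✓
  (1,4): δ = 61.26°  ·
  (2,3): δ = 113.83°  ·
  (2,4): δ = 25.32°  ✓
  (3,4): δ = 91.49°  ·
antipodal pairs: 3

count = 3; pairs: (0,2), (1,3), (2,4)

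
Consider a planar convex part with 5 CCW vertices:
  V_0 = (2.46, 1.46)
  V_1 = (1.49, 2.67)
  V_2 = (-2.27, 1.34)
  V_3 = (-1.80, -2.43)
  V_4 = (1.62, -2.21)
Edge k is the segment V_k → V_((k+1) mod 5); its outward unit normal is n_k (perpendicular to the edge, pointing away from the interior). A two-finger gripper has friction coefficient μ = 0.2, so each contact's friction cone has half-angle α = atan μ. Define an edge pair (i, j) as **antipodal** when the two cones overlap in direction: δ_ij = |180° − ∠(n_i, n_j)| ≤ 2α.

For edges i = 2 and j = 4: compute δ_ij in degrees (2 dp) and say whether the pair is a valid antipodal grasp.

α = atan 0.2 = 11.31°;  2α = 22.62°
edge 2: e_2 = (+0.47, -3.77);  n_2 = (-0.9923, -0.1237)
edge 4: e_4 = (+0.84, +3.67);  n_4 = (+0.9748, -0.2231)
∠(n_2, n_4) = 160.00°
δ = |180° − 160.00°| = 20.00°
20.00° ≤ 2α = 22.62°  →  valid

δ = 20.00°, valid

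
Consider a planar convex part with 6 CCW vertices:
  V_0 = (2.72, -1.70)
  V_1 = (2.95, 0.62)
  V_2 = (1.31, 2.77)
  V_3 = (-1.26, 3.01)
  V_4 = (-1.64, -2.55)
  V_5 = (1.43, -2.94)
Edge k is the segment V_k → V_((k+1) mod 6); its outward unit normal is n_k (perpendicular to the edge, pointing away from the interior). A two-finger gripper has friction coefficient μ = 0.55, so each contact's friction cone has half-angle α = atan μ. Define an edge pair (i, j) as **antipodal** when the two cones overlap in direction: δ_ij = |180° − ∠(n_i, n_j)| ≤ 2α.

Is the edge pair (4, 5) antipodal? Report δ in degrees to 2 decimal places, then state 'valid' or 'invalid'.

δ = 128.89°, invalid

α = atan 0.55 = 28.81°;  2α = 57.62°
edge 4: e_4 = (+3.07, -0.39);  n_4 = (-0.1260, -0.9920)
edge 5: e_5 = (+1.29, +1.24);  n_5 = (+0.6930, -0.7209)
∠(n_4, n_5) = 51.11°
δ = |180° − 51.11°| = 128.89°
128.89° > 2α = 57.62°  →  invalid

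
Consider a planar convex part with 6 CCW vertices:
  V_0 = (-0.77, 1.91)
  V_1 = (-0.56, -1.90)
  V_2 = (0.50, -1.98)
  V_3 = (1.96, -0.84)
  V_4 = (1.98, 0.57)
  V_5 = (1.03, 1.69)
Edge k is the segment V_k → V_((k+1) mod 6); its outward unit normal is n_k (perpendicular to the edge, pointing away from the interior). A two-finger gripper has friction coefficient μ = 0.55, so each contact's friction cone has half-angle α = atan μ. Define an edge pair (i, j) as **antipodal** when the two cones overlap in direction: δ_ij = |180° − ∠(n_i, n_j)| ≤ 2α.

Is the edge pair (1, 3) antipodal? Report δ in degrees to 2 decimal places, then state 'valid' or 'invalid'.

δ = 86.50°, invalid

α = atan 0.55 = 28.81°;  2α = 57.62°
edge 1: e_1 = (+1.06, -0.08);  n_1 = (-0.0753, -0.9972)
edge 3: e_3 = (+0.02, +1.41);  n_3 = (+0.9999, -0.0142)
∠(n_1, n_3) = 93.50°
δ = |180° − 93.50°| = 86.50°
86.50° > 2α = 57.62°  →  invalid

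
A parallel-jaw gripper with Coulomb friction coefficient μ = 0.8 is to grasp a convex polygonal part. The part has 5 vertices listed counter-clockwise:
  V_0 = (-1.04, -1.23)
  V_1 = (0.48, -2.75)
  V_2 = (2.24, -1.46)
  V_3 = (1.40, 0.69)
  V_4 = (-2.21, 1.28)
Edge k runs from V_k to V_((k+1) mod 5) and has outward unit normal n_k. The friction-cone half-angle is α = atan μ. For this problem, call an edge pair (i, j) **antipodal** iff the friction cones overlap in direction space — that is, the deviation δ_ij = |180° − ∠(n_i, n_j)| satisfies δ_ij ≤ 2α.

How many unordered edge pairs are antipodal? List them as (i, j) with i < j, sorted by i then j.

α = atan 0.8 = 38.66°;  2α = 77.32°
n_0 = (-0.7071, -0.7071)
n_1 = (+0.5912, -0.8066)
n_2 = (+0.9314, +0.3639)
n_3 = (+0.1613, +0.9869)
n_4 = (-0.9064, -0.4225)
  (0,1): δ = 98.76°  ·
  (0,2): δ = 23.66°  ✓
  (0,3): δ = 35.72°  ✓
  (0,4): δ = 159.99°  ·
  (1,2): δ = 104.90°  ·
  (1,3): δ = 45.52°  ✓
  (1,4): δ = 78.75°  ·
  (2,3): δ = 120.62°  ·
  (2,4): δ = 3.65°  ✓
  (3,4): δ = 55.73°  ✓
antipodal pairs: 5

count = 5; pairs: (0,2), (0,3), (1,3), (2,4), (3,4)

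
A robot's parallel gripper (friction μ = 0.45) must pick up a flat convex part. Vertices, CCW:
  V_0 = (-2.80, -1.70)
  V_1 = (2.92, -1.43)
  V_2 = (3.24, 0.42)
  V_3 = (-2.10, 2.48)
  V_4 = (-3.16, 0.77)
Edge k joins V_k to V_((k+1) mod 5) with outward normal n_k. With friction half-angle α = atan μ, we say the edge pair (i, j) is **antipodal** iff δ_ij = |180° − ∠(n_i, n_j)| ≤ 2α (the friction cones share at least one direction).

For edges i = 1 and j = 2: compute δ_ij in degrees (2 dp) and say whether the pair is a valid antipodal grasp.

δ = 101.28°, invalid

α = atan 0.45 = 24.23°;  2α = 48.46°
edge 1: e_1 = (+0.32, +1.85);  n_1 = (+0.9854, -0.1704)
edge 2: e_2 = (-5.34, +2.06);  n_2 = (+0.3599, +0.9330)
∠(n_1, n_2) = 78.72°
δ = |180° − 78.72°| = 101.28°
101.28° > 2α = 48.46°  →  invalid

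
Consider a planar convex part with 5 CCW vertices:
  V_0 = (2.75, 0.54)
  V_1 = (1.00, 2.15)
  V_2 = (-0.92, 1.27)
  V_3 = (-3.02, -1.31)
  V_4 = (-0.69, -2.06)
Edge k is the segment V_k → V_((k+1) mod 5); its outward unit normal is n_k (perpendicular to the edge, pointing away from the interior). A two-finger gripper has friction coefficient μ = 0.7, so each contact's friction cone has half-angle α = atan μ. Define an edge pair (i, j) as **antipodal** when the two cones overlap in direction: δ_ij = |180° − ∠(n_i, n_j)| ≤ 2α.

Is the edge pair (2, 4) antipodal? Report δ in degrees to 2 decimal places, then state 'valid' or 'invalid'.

α = atan 0.7 = 34.99°;  2α = 69.98°
edge 2: e_2 = (-2.10, -2.58);  n_2 = (-0.7756, +0.6313)
edge 4: e_4 = (+3.44, +2.60);  n_4 = (+0.6030, -0.7978)
∠(n_2, n_4) = 166.23°
δ = |180° − 166.23°| = 13.77°
13.77° ≤ 2α = 69.98°  →  valid

δ = 13.77°, valid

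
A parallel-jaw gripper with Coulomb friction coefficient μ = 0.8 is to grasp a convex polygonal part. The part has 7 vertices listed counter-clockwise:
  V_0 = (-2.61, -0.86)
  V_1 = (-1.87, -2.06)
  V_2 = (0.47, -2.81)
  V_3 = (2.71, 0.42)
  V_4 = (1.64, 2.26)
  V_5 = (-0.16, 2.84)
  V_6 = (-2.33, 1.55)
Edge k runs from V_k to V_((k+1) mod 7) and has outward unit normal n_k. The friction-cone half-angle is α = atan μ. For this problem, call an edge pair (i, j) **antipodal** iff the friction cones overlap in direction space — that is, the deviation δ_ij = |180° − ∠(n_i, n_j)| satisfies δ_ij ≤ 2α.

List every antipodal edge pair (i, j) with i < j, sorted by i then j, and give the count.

count = 10; pairs: (0,2), (0,3), (0,4), (1,3), (1,4), (1,5), (2,4), (2,5), (2,6), (3,6)

α = atan 0.8 = 38.66°;  2α = 77.32°
n_0 = (-0.8512, -0.5249)
n_1 = (-0.3052, -0.9523)
n_2 = (+0.8217, -0.5699)
n_3 = (+0.8645, +0.5027)
n_4 = (+0.3067, +0.9518)
n_5 = (-0.5110, +0.8596)
n_6 = (-0.9933, +0.1154)
  (0,1): δ = 139.43°  ·
  (0,2): δ = 66.40°  ✓
  (0,3): δ = 1.48°  ✓
  (0,4): δ = 40.48°  ✓
  (0,5): δ = 89.07°  ·
  (0,6): δ = 141.71°  ·
  (1,2): δ = 106.97°  ·
  (1,3): δ = 42.05°  ✓
  (1,4): δ = 0.09°  ✓
  (1,5): δ = 48.50°  ✓
  (1,6): δ = 101.14°  ·
  (2,3): δ = 115.08°  ·
  (2,4): δ = 73.12°  ✓
  (2,5): δ = 24.53°  ✓
  (2,6): δ = 28.11°  ✓
  (3,4): δ = 138.04°  ·
  (3,5): δ = 89.45°  ·
  (3,6): δ = 36.81°  ✓
  (4,5): δ = 131.41°  ·
  (4,6): δ = 78.77°  ·
  (5,6): δ = 127.36°  ·
antipodal pairs: 10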